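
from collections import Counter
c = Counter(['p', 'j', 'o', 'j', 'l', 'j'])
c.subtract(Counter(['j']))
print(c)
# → Counter({'j': 2, 'p': 1, 'o': 1, 'l': 1})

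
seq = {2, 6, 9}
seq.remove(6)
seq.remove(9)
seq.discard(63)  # {2}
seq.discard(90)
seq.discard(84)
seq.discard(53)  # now {2}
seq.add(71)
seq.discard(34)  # {2, 71}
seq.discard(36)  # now {2, 71}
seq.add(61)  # {2, 61, 71}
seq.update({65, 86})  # {2, 61, 65, 71, 86}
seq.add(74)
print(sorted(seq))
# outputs [2, 61, 65, 71, 74, 86]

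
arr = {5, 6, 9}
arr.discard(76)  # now {5, 6, 9}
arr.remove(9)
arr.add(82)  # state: {5, 6, 82}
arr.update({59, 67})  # {5, 6, 59, 67, 82}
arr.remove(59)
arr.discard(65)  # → {5, 6, 67, 82}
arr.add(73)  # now {5, 6, 67, 73, 82}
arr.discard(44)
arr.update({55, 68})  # {5, 6, 55, 67, 68, 73, 82}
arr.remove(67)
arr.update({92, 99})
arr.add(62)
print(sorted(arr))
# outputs [5, 6, 55, 62, 68, 73, 82, 92, 99]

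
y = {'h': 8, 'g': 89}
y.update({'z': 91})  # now {'h': 8, 'g': 89, 'z': 91}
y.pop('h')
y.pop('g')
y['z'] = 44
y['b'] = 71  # {'z': 44, 'b': 71}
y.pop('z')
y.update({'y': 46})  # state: {'b': 71, 'y': 46}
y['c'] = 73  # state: {'b': 71, 'y': 46, 'c': 73}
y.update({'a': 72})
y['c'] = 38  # {'b': 71, 'y': 46, 'c': 38, 'a': 72}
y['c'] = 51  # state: {'b': 71, 'y': 46, 'c': 51, 'a': 72}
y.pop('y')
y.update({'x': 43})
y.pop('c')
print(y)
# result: {'b': 71, 'a': 72, 'x': 43}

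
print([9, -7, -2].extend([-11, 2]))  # None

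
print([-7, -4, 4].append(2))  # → None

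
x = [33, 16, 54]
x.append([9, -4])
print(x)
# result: [33, 16, 54, [9, -4]]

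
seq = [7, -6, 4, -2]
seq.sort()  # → [-6, -2, 4, 7]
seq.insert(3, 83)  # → [-6, -2, 4, 83, 7]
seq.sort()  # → [-6, -2, 4, 7, 83]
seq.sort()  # [-6, -2, 4, 7, 83]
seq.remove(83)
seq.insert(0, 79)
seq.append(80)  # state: [79, -6, -2, 4, 7, 80]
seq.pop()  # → 80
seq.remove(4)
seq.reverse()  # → [7, -2, -6, 79]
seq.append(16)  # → [7, -2, -6, 79, 16]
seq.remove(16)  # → [7, -2, -6, 79]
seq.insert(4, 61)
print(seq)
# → [7, -2, -6, 79, 61]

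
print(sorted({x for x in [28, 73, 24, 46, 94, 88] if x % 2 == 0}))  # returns [24, 28, 46, 88, 94]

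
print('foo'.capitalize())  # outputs Foo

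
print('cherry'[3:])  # rry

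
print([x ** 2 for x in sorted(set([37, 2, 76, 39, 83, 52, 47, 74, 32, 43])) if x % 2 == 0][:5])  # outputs [4, 1024, 2704, 5476, 5776]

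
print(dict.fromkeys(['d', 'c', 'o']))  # {'d': None, 'c': None, 'o': None}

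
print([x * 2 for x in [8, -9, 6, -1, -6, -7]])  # [16, -18, 12, -2, -12, -14]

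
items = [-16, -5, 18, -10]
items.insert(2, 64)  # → [-16, -5, 64, 18, -10]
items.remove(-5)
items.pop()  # -10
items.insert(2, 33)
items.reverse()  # [18, 33, 64, -16]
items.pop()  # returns -16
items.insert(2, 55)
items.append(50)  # [18, 33, 55, 64, 50]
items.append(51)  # [18, 33, 55, 64, 50, 51]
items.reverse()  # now [51, 50, 64, 55, 33, 18]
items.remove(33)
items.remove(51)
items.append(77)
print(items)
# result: [50, 64, 55, 18, 77]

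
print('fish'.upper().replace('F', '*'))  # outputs *ISH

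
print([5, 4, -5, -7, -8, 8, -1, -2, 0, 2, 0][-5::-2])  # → [-1, -8, -5, 5]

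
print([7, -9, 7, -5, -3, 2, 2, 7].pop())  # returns 7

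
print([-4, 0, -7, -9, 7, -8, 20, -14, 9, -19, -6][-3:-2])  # [9]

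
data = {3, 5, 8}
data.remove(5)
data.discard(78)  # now {3, 8}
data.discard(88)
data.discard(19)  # {3, 8}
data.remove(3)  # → {8}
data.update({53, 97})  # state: {8, 53, 97}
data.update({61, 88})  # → {8, 53, 61, 88, 97}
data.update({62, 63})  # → {8, 53, 61, 62, 63, 88, 97}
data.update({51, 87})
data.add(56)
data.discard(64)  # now {8, 51, 53, 56, 61, 62, 63, 87, 88, 97}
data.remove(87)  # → {8, 51, 53, 56, 61, 62, 63, 88, 97}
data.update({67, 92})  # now {8, 51, 53, 56, 61, 62, 63, 67, 88, 92, 97}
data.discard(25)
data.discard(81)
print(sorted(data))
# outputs [8, 51, 53, 56, 61, 62, 63, 67, 88, 92, 97]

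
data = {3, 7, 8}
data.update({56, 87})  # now {3, 7, 8, 56, 87}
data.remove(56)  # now {3, 7, 8, 87}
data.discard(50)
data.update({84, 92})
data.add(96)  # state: {3, 7, 8, 84, 87, 92, 96}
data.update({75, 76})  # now {3, 7, 8, 75, 76, 84, 87, 92, 96}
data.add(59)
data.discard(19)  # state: {3, 7, 8, 59, 75, 76, 84, 87, 92, 96}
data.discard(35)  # {3, 7, 8, 59, 75, 76, 84, 87, 92, 96}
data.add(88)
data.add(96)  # {3, 7, 8, 59, 75, 76, 84, 87, 88, 92, 96}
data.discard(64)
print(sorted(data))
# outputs [3, 7, 8, 59, 75, 76, 84, 87, 88, 92, 96]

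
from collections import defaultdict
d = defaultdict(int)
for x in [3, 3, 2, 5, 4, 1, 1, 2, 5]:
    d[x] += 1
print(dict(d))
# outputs {3: 2, 2: 2, 5: 2, 4: 1, 1: 2}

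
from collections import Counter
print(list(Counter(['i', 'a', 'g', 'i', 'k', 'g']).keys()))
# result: ['i', 'a', 'g', 'k']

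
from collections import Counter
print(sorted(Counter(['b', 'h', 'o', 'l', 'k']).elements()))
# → ['b', 'h', 'k', 'l', 'o']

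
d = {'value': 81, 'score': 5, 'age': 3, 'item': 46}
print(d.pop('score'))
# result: 5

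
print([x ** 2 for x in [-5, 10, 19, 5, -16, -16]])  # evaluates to [25, 100, 361, 25, 256, 256]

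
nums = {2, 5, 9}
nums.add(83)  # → {2, 5, 9, 83}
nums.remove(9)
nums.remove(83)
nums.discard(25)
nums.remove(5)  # {2}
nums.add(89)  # {2, 89}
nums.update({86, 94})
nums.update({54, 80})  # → {2, 54, 80, 86, 89, 94}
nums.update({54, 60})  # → {2, 54, 60, 80, 86, 89, 94}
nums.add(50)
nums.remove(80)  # {2, 50, 54, 60, 86, 89, 94}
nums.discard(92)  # {2, 50, 54, 60, 86, 89, 94}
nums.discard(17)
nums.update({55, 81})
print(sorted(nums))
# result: [2, 50, 54, 55, 60, 81, 86, 89, 94]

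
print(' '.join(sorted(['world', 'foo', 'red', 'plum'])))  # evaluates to foo plum red world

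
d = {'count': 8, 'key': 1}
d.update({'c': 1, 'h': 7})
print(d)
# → {'count': 8, 'key': 1, 'c': 1, 'h': 7}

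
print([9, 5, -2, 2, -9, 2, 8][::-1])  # [8, 2, -9, 2, -2, 5, 9]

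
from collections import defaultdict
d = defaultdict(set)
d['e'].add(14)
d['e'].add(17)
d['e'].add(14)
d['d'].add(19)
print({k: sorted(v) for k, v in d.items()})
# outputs {'e': [14, 17], 'd': [19]}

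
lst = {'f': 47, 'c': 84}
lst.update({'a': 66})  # {'f': 47, 'c': 84, 'a': 66}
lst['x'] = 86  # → {'f': 47, 'c': 84, 'a': 66, 'x': 86}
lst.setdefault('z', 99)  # 99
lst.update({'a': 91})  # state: {'f': 47, 'c': 84, 'a': 91, 'x': 86, 'z': 99}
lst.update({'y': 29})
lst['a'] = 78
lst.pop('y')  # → 29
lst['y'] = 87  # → {'f': 47, 'c': 84, 'a': 78, 'x': 86, 'z': 99, 'y': 87}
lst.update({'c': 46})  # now {'f': 47, 'c': 46, 'a': 78, 'x': 86, 'z': 99, 'y': 87}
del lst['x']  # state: {'f': 47, 'c': 46, 'a': 78, 'z': 99, 'y': 87}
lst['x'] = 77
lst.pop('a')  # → 78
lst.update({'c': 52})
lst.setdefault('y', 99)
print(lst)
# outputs {'f': 47, 'c': 52, 'z': 99, 'y': 87, 'x': 77}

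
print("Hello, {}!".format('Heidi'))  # Hello, Heidi!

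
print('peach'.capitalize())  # Peach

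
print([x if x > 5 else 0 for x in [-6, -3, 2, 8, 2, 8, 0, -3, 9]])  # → [0, 0, 0, 8, 0, 8, 0, 0, 9]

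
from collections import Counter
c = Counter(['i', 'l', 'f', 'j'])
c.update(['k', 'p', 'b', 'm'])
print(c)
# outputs Counter({'i': 1, 'l': 1, 'f': 1, 'j': 1, 'k': 1, 'p': 1, 'b': 1, 'm': 1})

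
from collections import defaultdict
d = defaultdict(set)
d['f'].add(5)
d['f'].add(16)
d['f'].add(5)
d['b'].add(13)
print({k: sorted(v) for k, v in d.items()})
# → {'f': [5, 16], 'b': [13]}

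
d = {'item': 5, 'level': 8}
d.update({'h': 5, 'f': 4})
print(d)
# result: {'item': 5, 'level': 8, 'h': 5, 'f': 4}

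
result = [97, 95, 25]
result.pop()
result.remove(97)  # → [95]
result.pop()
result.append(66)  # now [66]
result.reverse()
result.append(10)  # [66, 10]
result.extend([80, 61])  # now [66, 10, 80, 61]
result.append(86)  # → [66, 10, 80, 61, 86]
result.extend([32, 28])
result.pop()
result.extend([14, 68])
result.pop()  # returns 68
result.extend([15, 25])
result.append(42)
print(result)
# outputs [66, 10, 80, 61, 86, 32, 14, 15, 25, 42]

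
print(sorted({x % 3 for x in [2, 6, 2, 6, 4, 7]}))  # [0, 1, 2]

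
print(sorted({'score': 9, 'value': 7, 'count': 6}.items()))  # [('count', 6), ('score', 9), ('value', 7)]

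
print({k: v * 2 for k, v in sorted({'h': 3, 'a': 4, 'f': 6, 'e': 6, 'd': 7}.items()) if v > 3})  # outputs {'a': 8, 'd': 14, 'e': 12, 'f': 12}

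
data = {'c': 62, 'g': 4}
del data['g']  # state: {'c': 62}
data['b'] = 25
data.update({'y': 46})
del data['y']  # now {'c': 62, 'b': 25}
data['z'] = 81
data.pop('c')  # 62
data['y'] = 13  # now {'b': 25, 'z': 81, 'y': 13}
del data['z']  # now {'b': 25, 'y': 13}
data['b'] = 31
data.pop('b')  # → 31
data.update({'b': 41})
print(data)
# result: {'y': 13, 'b': 41}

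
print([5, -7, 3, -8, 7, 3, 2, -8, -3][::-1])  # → [-3, -8, 2, 3, 7, -8, 3, -7, 5]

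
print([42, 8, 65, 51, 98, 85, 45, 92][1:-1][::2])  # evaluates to [8, 51, 85]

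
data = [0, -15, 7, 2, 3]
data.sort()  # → [-15, 0, 2, 3, 7]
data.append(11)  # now [-15, 0, 2, 3, 7, 11]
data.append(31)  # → [-15, 0, 2, 3, 7, 11, 31]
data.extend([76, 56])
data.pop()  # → 56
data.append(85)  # [-15, 0, 2, 3, 7, 11, 31, 76, 85]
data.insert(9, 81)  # [-15, 0, 2, 3, 7, 11, 31, 76, 85, 81]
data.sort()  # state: [-15, 0, 2, 3, 7, 11, 31, 76, 81, 85]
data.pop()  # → 85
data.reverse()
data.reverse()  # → [-15, 0, 2, 3, 7, 11, 31, 76, 81]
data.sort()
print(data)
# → [-15, 0, 2, 3, 7, 11, 31, 76, 81]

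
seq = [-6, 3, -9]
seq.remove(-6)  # [3, -9]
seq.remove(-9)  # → [3]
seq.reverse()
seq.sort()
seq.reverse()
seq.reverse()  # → [3]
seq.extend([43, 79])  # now [3, 43, 79]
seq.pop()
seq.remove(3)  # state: [43]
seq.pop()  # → 43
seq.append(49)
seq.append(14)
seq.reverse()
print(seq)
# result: [14, 49]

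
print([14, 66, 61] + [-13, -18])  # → [14, 66, 61, -13, -18]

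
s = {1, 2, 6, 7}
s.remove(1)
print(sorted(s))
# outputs [2, 6, 7]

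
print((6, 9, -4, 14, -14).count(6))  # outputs 1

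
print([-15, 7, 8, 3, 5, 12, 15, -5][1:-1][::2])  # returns [7, 3, 12]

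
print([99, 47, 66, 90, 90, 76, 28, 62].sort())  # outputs None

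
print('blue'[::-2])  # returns el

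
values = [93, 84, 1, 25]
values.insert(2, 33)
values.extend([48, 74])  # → [93, 84, 33, 1, 25, 48, 74]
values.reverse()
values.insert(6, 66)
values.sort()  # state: [1, 25, 33, 48, 66, 74, 84, 93]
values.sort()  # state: [1, 25, 33, 48, 66, 74, 84, 93]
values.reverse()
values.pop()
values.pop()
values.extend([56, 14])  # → [93, 84, 74, 66, 48, 33, 56, 14]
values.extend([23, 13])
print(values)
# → [93, 84, 74, 66, 48, 33, 56, 14, 23, 13]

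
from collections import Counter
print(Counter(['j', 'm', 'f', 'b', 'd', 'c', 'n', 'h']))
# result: Counter({'j': 1, 'm': 1, 'f': 1, 'b': 1, 'd': 1, 'c': 1, 'n': 1, 'h': 1})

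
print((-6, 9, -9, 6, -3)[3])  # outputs 6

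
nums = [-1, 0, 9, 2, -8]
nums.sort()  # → [-8, -1, 0, 2, 9]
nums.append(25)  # [-8, -1, 0, 2, 9, 25]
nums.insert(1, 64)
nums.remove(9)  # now [-8, 64, -1, 0, 2, 25]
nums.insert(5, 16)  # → [-8, 64, -1, 0, 2, 16, 25]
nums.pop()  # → 25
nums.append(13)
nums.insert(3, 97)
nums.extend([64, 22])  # [-8, 64, -1, 97, 0, 2, 16, 13, 64, 22]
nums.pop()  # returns 22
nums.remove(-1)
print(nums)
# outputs [-8, 64, 97, 0, 2, 16, 13, 64]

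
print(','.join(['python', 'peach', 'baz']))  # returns python,peach,baz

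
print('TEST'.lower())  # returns test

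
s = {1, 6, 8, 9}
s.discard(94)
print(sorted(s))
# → [1, 6, 8, 9]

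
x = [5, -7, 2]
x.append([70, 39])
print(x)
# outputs [5, -7, 2, [70, 39]]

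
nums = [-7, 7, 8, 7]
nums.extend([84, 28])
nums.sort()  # [-7, 7, 7, 8, 28, 84]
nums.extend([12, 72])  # [-7, 7, 7, 8, 28, 84, 12, 72]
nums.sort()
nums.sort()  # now [-7, 7, 7, 8, 12, 28, 72, 84]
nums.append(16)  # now [-7, 7, 7, 8, 12, 28, 72, 84, 16]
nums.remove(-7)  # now [7, 7, 8, 12, 28, 72, 84, 16]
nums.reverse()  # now [16, 84, 72, 28, 12, 8, 7, 7]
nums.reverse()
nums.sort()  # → [7, 7, 8, 12, 16, 28, 72, 84]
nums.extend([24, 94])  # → [7, 7, 8, 12, 16, 28, 72, 84, 24, 94]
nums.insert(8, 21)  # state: [7, 7, 8, 12, 16, 28, 72, 84, 21, 24, 94]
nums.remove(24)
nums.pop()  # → 94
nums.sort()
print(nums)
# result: [7, 7, 8, 12, 16, 21, 28, 72, 84]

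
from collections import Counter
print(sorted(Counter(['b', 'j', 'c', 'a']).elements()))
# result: ['a', 'b', 'c', 'j']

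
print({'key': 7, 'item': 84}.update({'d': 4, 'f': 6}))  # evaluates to None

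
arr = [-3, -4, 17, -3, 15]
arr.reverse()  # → [15, -3, 17, -4, -3]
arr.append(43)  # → [15, -3, 17, -4, -3, 43]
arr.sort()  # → [-4, -3, -3, 15, 17, 43]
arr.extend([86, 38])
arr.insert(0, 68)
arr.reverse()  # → [38, 86, 43, 17, 15, -3, -3, -4, 68]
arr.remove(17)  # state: [38, 86, 43, 15, -3, -3, -4, 68]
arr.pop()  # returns 68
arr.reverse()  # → [-4, -3, -3, 15, 43, 86, 38]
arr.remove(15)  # [-4, -3, -3, 43, 86, 38]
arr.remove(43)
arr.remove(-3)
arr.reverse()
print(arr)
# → [38, 86, -3, -4]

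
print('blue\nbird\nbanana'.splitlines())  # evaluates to ['blue', 'bird', 'banana']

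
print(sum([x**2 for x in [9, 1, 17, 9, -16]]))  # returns 708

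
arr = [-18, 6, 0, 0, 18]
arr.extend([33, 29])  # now [-18, 6, 0, 0, 18, 33, 29]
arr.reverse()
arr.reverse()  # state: [-18, 6, 0, 0, 18, 33, 29]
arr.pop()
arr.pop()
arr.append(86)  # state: [-18, 6, 0, 0, 18, 86]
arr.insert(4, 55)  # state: [-18, 6, 0, 0, 55, 18, 86]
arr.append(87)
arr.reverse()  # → [87, 86, 18, 55, 0, 0, 6, -18]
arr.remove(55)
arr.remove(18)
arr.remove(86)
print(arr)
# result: [87, 0, 0, 6, -18]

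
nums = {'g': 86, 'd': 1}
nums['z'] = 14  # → {'g': 86, 'd': 1, 'z': 14}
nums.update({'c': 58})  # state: {'g': 86, 'd': 1, 'z': 14, 'c': 58}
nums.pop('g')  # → 86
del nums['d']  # {'z': 14, 'c': 58}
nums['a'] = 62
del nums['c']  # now {'z': 14, 'a': 62}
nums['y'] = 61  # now {'z': 14, 'a': 62, 'y': 61}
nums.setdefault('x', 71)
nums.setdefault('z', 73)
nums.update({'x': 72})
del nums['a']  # {'z': 14, 'y': 61, 'x': 72}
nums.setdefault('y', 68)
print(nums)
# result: {'z': 14, 'y': 61, 'x': 72}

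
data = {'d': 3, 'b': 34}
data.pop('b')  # 34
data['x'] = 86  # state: {'d': 3, 'x': 86}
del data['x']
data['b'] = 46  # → {'d': 3, 'b': 46}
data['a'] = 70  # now {'d': 3, 'b': 46, 'a': 70}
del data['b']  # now {'d': 3, 'a': 70}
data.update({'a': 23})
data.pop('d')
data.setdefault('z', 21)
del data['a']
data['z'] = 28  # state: {'z': 28}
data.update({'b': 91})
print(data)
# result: {'z': 28, 'b': 91}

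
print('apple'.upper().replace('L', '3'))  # APP3E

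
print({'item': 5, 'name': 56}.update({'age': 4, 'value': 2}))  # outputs None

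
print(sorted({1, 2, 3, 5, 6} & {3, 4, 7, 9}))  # [3]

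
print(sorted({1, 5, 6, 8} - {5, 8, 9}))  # [1, 6]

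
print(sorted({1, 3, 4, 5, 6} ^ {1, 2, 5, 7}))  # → [2, 3, 4, 6, 7]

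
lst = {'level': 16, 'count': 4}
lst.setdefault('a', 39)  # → 39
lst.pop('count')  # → 4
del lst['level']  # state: {'a': 39}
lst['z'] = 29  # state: {'a': 39, 'z': 29}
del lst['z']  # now {'a': 39}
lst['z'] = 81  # {'a': 39, 'z': 81}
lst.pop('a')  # 39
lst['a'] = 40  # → {'z': 81, 'a': 40}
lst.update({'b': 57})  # {'z': 81, 'a': 40, 'b': 57}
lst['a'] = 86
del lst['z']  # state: {'a': 86, 'b': 57}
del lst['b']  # {'a': 86}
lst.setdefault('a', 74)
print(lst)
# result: {'a': 86}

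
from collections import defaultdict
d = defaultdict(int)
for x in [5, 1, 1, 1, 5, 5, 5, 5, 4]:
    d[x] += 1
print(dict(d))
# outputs {5: 5, 1: 3, 4: 1}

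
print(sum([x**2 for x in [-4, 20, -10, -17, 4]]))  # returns 821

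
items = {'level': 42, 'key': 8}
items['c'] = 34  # {'level': 42, 'key': 8, 'c': 34}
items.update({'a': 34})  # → {'level': 42, 'key': 8, 'c': 34, 'a': 34}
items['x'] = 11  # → {'level': 42, 'key': 8, 'c': 34, 'a': 34, 'x': 11}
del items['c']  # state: {'level': 42, 'key': 8, 'a': 34, 'x': 11}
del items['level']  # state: {'key': 8, 'a': 34, 'x': 11}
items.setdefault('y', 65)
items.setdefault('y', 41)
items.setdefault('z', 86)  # 86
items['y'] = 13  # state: {'key': 8, 'a': 34, 'x': 11, 'y': 13, 'z': 86}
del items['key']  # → {'a': 34, 'x': 11, 'y': 13, 'z': 86}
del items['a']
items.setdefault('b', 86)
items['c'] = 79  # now {'x': 11, 'y': 13, 'z': 86, 'b': 86, 'c': 79}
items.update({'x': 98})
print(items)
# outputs {'x': 98, 'y': 13, 'z': 86, 'b': 86, 'c': 79}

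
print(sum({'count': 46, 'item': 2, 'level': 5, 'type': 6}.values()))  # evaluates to 59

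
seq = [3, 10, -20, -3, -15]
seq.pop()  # -15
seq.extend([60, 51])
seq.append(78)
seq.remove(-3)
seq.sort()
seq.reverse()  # [78, 60, 51, 10, 3, -20]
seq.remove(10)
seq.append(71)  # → [78, 60, 51, 3, -20, 71]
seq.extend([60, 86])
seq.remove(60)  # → [78, 51, 3, -20, 71, 60, 86]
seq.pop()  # 86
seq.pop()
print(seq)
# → [78, 51, 3, -20, 71]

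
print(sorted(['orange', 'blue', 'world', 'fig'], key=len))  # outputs ['fig', 'blue', 'world', 'orange']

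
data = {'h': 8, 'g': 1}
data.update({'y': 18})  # {'h': 8, 'g': 1, 'y': 18}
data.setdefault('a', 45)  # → 45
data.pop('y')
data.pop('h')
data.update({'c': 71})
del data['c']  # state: {'g': 1, 'a': 45}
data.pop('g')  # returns 1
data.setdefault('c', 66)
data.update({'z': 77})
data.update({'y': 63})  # {'a': 45, 'c': 66, 'z': 77, 'y': 63}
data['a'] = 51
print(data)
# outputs {'a': 51, 'c': 66, 'z': 77, 'y': 63}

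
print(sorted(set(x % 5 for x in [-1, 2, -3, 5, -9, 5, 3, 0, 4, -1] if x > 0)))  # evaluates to [0, 2, 3, 4]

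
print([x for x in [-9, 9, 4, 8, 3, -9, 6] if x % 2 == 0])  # [4, 8, 6]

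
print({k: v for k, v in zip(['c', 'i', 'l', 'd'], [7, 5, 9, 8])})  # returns {'c': 7, 'i': 5, 'l': 9, 'd': 8}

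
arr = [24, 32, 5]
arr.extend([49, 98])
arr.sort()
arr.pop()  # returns 98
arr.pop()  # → 49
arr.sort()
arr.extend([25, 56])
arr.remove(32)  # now [5, 24, 25, 56]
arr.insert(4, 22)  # [5, 24, 25, 56, 22]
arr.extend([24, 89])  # [5, 24, 25, 56, 22, 24, 89]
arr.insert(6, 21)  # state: [5, 24, 25, 56, 22, 24, 21, 89]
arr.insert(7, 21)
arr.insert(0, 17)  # [17, 5, 24, 25, 56, 22, 24, 21, 21, 89]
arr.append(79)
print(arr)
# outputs [17, 5, 24, 25, 56, 22, 24, 21, 21, 89, 79]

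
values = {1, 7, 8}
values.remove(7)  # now {1, 8}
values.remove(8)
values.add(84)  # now {1, 84}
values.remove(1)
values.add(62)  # {62, 84}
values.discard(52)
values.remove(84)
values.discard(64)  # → {62}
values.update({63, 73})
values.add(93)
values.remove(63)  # {62, 73, 93}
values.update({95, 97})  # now {62, 73, 93, 95, 97}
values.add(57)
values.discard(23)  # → {57, 62, 73, 93, 95, 97}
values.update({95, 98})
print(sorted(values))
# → [57, 62, 73, 93, 95, 97, 98]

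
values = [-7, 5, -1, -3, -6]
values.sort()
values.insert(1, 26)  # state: [-7, 26, -6, -3, -1, 5]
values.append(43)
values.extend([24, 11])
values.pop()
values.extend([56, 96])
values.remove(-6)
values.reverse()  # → [96, 56, 24, 43, 5, -1, -3, 26, -7]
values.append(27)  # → [96, 56, 24, 43, 5, -1, -3, 26, -7, 27]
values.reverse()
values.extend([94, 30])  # [27, -7, 26, -3, -1, 5, 43, 24, 56, 96, 94, 30]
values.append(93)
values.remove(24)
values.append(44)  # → [27, -7, 26, -3, -1, 5, 43, 56, 96, 94, 30, 93, 44]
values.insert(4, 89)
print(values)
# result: [27, -7, 26, -3, 89, -1, 5, 43, 56, 96, 94, 30, 93, 44]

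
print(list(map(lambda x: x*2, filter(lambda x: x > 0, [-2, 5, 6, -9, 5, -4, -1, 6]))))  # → [10, 12, 10, 12]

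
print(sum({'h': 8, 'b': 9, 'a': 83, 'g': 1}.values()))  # 101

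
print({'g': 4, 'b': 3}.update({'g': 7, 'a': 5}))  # None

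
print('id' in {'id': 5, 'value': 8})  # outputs True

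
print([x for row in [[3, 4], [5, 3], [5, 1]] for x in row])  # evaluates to [3, 4, 5, 3, 5, 1]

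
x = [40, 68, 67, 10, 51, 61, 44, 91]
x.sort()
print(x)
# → [10, 40, 44, 51, 61, 67, 68, 91]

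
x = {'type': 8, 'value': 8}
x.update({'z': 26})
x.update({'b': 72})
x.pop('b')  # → 72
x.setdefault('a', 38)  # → 38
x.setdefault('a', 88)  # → 38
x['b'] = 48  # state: {'type': 8, 'value': 8, 'z': 26, 'a': 38, 'b': 48}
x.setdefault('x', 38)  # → 38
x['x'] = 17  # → {'type': 8, 'value': 8, 'z': 26, 'a': 38, 'b': 48, 'x': 17}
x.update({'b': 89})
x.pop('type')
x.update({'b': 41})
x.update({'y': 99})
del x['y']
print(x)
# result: {'value': 8, 'z': 26, 'a': 38, 'b': 41, 'x': 17}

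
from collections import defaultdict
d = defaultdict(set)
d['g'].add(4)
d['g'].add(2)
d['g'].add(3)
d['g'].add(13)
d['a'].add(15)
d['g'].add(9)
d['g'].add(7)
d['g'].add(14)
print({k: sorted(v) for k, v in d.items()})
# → {'g': [2, 3, 4, 7, 9, 13, 14], 'a': [15]}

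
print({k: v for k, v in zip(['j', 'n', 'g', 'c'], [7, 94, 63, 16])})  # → {'j': 7, 'n': 94, 'g': 63, 'c': 16}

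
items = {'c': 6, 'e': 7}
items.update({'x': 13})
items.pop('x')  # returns 13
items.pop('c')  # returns 6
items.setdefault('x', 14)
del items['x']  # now {'e': 7}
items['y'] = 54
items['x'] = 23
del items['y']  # {'e': 7, 'x': 23}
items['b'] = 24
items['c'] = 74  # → {'e': 7, 'x': 23, 'b': 24, 'c': 74}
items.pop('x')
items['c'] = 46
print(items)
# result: {'e': 7, 'b': 24, 'c': 46}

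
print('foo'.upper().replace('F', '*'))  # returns *OO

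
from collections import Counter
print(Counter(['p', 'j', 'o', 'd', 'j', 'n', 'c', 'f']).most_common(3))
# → [('j', 2), ('p', 1), ('o', 1)]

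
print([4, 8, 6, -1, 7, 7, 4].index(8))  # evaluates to 1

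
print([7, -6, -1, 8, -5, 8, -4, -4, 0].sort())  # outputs None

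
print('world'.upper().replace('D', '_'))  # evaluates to WORL_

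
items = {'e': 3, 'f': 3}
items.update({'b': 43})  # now {'e': 3, 'f': 3, 'b': 43}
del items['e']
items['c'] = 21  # {'f': 3, 'b': 43, 'c': 21}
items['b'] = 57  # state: {'f': 3, 'b': 57, 'c': 21}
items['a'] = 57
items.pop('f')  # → 3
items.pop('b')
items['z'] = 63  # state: {'c': 21, 'a': 57, 'z': 63}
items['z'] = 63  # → {'c': 21, 'a': 57, 'z': 63}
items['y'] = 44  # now {'c': 21, 'a': 57, 'z': 63, 'y': 44}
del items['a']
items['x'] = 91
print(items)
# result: {'c': 21, 'z': 63, 'y': 44, 'x': 91}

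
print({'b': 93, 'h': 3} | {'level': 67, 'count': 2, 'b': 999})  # {'b': 999, 'h': 3, 'level': 67, 'count': 2}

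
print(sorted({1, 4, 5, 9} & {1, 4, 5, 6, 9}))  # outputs [1, 4, 5, 9]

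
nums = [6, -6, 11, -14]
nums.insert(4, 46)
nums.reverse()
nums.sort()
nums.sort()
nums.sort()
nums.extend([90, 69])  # [-14, -6, 6, 11, 46, 90, 69]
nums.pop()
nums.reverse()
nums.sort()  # [-14, -6, 6, 11, 46, 90]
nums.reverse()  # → [90, 46, 11, 6, -6, -14]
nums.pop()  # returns -14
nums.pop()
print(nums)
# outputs [90, 46, 11, 6]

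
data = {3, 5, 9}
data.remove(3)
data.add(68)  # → {5, 9, 68}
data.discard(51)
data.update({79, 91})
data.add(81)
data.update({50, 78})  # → {5, 9, 50, 68, 78, 79, 81, 91}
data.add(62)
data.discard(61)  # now {5, 9, 50, 62, 68, 78, 79, 81, 91}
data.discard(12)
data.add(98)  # {5, 9, 50, 62, 68, 78, 79, 81, 91, 98}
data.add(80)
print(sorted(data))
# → [5, 9, 50, 62, 68, 78, 79, 80, 81, 91, 98]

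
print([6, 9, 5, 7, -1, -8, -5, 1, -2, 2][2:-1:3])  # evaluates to [5, -8, -2]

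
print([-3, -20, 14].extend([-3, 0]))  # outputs None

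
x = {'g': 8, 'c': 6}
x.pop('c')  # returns 6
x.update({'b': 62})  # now {'g': 8, 'b': 62}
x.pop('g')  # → 8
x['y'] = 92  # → {'b': 62, 'y': 92}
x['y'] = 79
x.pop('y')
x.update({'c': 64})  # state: {'b': 62, 'c': 64}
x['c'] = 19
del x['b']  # {'c': 19}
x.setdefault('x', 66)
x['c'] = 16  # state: {'c': 16, 'x': 66}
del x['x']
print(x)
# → {'c': 16}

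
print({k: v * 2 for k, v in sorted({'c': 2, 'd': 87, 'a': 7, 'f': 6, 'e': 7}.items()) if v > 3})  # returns {'a': 14, 'd': 174, 'e': 14, 'f': 12}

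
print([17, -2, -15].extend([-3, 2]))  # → None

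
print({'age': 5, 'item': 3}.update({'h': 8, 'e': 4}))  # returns None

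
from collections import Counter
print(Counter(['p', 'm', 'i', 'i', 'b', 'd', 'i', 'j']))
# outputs Counter({'i': 3, 'p': 1, 'm': 1, 'b': 1, 'd': 1, 'j': 1})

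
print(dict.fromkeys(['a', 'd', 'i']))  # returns {'a': None, 'd': None, 'i': None}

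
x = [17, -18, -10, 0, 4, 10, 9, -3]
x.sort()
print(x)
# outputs [-18, -10, -3, 0, 4, 9, 10, 17]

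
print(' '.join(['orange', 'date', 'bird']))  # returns orange date bird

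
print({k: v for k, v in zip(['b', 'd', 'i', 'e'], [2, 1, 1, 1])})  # {'b': 2, 'd': 1, 'i': 1, 'e': 1}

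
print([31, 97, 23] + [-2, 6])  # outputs [31, 97, 23, -2, 6]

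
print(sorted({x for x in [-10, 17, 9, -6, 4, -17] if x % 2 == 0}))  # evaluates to [-10, -6, 4]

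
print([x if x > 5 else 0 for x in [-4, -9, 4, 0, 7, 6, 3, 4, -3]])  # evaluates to [0, 0, 0, 0, 7, 6, 0, 0, 0]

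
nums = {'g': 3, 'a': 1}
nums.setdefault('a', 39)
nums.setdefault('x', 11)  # 11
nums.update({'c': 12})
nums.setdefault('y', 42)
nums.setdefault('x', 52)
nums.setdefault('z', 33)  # 33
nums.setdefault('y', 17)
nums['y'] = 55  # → {'g': 3, 'a': 1, 'x': 11, 'c': 12, 'y': 55, 'z': 33}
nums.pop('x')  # 11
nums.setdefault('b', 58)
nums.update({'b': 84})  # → {'g': 3, 'a': 1, 'c': 12, 'y': 55, 'z': 33, 'b': 84}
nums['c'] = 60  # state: {'g': 3, 'a': 1, 'c': 60, 'y': 55, 'z': 33, 'b': 84}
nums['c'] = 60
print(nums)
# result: {'g': 3, 'a': 1, 'c': 60, 'y': 55, 'z': 33, 'b': 84}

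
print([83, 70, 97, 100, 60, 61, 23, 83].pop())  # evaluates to 83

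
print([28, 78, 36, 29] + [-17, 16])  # [28, 78, 36, 29, -17, 16]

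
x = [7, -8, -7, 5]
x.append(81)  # [7, -8, -7, 5, 81]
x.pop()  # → 81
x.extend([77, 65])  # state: [7, -8, -7, 5, 77, 65]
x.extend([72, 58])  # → [7, -8, -7, 5, 77, 65, 72, 58]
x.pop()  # 58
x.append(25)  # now [7, -8, -7, 5, 77, 65, 72, 25]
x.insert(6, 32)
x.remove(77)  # [7, -8, -7, 5, 65, 32, 72, 25]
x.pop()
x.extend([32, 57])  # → [7, -8, -7, 5, 65, 32, 72, 32, 57]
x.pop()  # 57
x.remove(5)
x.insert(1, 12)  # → [7, 12, -8, -7, 65, 32, 72, 32]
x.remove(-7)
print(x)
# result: [7, 12, -8, 65, 32, 72, 32]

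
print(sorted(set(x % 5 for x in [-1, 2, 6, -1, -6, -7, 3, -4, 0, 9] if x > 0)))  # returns [1, 2, 3, 4]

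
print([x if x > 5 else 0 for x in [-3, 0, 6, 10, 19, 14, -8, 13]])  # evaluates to [0, 0, 6, 10, 19, 14, 0, 13]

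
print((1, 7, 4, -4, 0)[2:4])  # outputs (4, -4)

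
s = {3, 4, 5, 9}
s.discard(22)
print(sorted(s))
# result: [3, 4, 5, 9]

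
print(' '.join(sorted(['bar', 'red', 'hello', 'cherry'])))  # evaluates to bar cherry hello red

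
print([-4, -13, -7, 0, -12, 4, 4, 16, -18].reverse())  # None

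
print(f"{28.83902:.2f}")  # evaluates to 28.84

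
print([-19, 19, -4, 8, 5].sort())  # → None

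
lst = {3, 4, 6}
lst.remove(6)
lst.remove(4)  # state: {3}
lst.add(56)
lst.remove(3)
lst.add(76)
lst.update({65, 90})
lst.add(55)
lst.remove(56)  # {55, 65, 76, 90}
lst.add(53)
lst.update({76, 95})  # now {53, 55, 65, 76, 90, 95}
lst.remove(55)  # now {53, 65, 76, 90, 95}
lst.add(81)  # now {53, 65, 76, 81, 90, 95}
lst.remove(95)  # {53, 65, 76, 81, 90}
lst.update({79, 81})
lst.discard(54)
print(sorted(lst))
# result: [53, 65, 76, 79, 81, 90]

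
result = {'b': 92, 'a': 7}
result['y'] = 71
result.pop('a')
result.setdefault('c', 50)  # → 50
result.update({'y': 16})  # {'b': 92, 'y': 16, 'c': 50}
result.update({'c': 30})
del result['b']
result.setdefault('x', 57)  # 57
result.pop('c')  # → 30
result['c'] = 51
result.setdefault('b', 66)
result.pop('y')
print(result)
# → {'x': 57, 'c': 51, 'b': 66}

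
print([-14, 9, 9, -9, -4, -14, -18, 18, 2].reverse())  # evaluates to None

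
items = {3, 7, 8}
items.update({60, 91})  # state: {3, 7, 8, 60, 91}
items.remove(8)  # {3, 7, 60, 91}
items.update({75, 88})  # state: {3, 7, 60, 75, 88, 91}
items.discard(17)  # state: {3, 7, 60, 75, 88, 91}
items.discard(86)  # {3, 7, 60, 75, 88, 91}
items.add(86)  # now {3, 7, 60, 75, 86, 88, 91}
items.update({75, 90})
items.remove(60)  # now {3, 7, 75, 86, 88, 90, 91}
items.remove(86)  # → {3, 7, 75, 88, 90, 91}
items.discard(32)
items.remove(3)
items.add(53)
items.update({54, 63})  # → {7, 53, 54, 63, 75, 88, 90, 91}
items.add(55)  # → {7, 53, 54, 55, 63, 75, 88, 90, 91}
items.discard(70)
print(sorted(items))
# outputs [7, 53, 54, 55, 63, 75, 88, 90, 91]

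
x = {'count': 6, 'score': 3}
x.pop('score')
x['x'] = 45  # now {'count': 6, 'x': 45}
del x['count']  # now {'x': 45}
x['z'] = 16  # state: {'x': 45, 'z': 16}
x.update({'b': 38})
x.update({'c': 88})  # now {'x': 45, 'z': 16, 'b': 38, 'c': 88}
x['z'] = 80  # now {'x': 45, 'z': 80, 'b': 38, 'c': 88}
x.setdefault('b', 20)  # 38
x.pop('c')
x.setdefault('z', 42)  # 80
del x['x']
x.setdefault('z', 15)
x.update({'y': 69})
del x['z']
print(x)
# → {'b': 38, 'y': 69}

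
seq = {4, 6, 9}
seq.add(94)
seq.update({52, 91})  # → {4, 6, 9, 52, 91, 94}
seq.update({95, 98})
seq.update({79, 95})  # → {4, 6, 9, 52, 79, 91, 94, 95, 98}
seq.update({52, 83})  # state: {4, 6, 9, 52, 79, 83, 91, 94, 95, 98}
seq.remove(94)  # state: {4, 6, 9, 52, 79, 83, 91, 95, 98}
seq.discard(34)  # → {4, 6, 9, 52, 79, 83, 91, 95, 98}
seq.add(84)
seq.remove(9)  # {4, 6, 52, 79, 83, 84, 91, 95, 98}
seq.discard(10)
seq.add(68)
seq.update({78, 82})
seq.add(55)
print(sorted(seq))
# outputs [4, 6, 52, 55, 68, 78, 79, 82, 83, 84, 91, 95, 98]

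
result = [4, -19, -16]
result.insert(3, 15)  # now [4, -19, -16, 15]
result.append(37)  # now [4, -19, -16, 15, 37]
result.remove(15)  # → [4, -19, -16, 37]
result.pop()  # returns 37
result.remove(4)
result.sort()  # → [-19, -16]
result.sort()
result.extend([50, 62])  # [-19, -16, 50, 62]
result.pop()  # 62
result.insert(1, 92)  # [-19, 92, -16, 50]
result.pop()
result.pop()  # -16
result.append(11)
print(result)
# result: [-19, 92, 11]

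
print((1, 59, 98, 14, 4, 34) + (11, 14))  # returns (1, 59, 98, 14, 4, 34, 11, 14)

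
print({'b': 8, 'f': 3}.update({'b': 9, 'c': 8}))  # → None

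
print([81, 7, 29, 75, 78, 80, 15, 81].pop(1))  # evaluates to 7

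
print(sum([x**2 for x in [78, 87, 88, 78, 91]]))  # 35762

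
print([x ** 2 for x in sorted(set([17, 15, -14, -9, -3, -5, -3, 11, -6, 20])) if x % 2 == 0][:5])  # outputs [196, 36, 400]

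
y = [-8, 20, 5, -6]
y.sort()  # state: [-8, -6, 5, 20]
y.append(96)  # [-8, -6, 5, 20, 96]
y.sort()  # [-8, -6, 5, 20, 96]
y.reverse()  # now [96, 20, 5, -6, -8]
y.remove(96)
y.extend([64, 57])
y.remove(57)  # [20, 5, -6, -8, 64]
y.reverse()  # [64, -8, -6, 5, 20]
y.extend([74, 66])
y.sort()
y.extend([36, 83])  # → [-8, -6, 5, 20, 64, 66, 74, 36, 83]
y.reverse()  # [83, 36, 74, 66, 64, 20, 5, -6, -8]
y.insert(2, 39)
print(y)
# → [83, 36, 39, 74, 66, 64, 20, 5, -6, -8]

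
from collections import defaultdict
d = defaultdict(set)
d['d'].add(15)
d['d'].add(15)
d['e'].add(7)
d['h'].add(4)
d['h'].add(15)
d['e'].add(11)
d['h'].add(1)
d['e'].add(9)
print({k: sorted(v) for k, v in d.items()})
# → {'d': [15], 'e': [7, 9, 11], 'h': [1, 4, 15]}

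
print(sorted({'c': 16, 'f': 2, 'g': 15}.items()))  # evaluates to [('c', 16), ('f', 2), ('g', 15)]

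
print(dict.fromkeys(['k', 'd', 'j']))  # {'k': None, 'd': None, 'j': None}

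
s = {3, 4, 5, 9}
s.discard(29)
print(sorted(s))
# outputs [3, 4, 5, 9]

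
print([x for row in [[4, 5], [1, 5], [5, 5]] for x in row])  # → [4, 5, 1, 5, 5, 5]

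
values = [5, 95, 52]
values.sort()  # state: [5, 52, 95]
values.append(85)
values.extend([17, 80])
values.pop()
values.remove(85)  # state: [5, 52, 95, 17]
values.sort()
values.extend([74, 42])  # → [5, 17, 52, 95, 74, 42]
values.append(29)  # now [5, 17, 52, 95, 74, 42, 29]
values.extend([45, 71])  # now [5, 17, 52, 95, 74, 42, 29, 45, 71]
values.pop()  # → 71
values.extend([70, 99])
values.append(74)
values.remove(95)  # [5, 17, 52, 74, 42, 29, 45, 70, 99, 74]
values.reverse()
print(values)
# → [74, 99, 70, 45, 29, 42, 74, 52, 17, 5]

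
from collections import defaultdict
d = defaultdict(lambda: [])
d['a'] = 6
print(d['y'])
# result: []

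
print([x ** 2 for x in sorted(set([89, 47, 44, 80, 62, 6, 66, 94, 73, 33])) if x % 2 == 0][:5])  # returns [36, 1936, 3844, 4356, 6400]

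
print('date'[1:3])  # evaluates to at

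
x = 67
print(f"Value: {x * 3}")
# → Value: 201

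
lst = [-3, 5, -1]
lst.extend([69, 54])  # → [-3, 5, -1, 69, 54]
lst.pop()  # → 54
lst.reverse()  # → [69, -1, 5, -3]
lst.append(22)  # [69, -1, 5, -3, 22]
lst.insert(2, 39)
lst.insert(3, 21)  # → [69, -1, 39, 21, 5, -3, 22]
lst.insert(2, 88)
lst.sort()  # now [-3, -1, 5, 21, 22, 39, 69, 88]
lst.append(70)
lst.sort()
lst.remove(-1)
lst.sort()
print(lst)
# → [-3, 5, 21, 22, 39, 69, 70, 88]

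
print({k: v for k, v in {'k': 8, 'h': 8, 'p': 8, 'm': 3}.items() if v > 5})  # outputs {'k': 8, 'h': 8, 'p': 8}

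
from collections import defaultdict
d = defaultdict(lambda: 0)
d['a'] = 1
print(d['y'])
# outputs 0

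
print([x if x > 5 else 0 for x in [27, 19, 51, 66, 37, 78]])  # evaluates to [27, 19, 51, 66, 37, 78]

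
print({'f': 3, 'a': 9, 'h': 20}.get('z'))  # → None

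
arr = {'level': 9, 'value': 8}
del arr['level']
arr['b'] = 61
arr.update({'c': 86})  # {'value': 8, 'b': 61, 'c': 86}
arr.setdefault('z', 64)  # 64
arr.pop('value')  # 8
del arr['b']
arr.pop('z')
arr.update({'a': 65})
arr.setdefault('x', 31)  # 31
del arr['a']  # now {'c': 86, 'x': 31}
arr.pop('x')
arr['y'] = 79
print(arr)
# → {'c': 86, 'y': 79}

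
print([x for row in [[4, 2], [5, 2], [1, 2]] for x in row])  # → [4, 2, 5, 2, 1, 2]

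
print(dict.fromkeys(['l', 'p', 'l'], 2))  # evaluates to {'l': 2, 'p': 2}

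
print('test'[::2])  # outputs ts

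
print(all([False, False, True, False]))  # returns False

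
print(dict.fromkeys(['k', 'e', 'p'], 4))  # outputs {'k': 4, 'e': 4, 'p': 4}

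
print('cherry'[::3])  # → cr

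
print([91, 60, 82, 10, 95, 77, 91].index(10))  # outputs 3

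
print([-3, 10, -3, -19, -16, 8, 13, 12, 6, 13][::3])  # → [-3, -19, 13, 13]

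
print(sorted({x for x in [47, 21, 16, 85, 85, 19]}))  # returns [16, 19, 21, 47, 85]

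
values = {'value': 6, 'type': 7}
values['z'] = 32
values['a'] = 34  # {'value': 6, 'type': 7, 'z': 32, 'a': 34}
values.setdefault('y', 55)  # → 55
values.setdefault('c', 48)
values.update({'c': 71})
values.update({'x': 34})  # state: {'value': 6, 'type': 7, 'z': 32, 'a': 34, 'y': 55, 'c': 71, 'x': 34}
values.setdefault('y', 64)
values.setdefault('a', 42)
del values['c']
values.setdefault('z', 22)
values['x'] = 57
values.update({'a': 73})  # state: {'value': 6, 'type': 7, 'z': 32, 'a': 73, 'y': 55, 'x': 57}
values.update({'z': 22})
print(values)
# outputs {'value': 6, 'type': 7, 'z': 22, 'a': 73, 'y': 55, 'x': 57}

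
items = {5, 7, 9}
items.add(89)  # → {5, 7, 9, 89}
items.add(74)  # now {5, 7, 9, 74, 89}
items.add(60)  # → {5, 7, 9, 60, 74, 89}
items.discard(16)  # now {5, 7, 9, 60, 74, 89}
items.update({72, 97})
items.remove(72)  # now {5, 7, 9, 60, 74, 89, 97}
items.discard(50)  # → {5, 7, 9, 60, 74, 89, 97}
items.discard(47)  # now {5, 7, 9, 60, 74, 89, 97}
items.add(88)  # {5, 7, 9, 60, 74, 88, 89, 97}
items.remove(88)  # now {5, 7, 9, 60, 74, 89, 97}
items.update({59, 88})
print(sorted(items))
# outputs [5, 7, 9, 59, 60, 74, 88, 89, 97]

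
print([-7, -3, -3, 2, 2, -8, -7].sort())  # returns None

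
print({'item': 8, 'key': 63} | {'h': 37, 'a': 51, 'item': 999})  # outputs {'item': 999, 'key': 63, 'h': 37, 'a': 51}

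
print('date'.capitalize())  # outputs Date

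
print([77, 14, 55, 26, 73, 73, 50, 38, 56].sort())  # None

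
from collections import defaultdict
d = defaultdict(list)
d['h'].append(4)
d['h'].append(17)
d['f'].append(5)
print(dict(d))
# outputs {'h': [4, 17], 'f': [5]}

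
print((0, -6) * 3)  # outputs (0, -6, 0, -6, 0, -6)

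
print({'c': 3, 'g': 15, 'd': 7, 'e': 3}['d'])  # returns 7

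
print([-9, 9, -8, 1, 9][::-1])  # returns [9, 1, -8, 9, -9]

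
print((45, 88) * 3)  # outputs (45, 88, 45, 88, 45, 88)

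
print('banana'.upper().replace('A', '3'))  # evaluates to B3N3N3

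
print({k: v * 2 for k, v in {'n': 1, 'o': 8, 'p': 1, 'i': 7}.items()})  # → {'n': 2, 'o': 16, 'p': 2, 'i': 14}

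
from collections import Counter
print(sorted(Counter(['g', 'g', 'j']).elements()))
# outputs ['g', 'g', 'j']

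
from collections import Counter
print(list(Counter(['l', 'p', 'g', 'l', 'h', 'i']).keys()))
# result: ['l', 'p', 'g', 'h', 'i']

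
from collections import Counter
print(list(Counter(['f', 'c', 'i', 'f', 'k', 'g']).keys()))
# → ['f', 'c', 'i', 'k', 'g']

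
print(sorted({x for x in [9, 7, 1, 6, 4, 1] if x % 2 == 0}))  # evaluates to [4, 6]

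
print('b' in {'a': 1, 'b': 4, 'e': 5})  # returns True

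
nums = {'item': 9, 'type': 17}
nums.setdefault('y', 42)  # 42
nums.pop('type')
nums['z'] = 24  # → {'item': 9, 'y': 42, 'z': 24}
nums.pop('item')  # 9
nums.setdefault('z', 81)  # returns 24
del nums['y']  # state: {'z': 24}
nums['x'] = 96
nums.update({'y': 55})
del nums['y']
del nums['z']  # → {'x': 96}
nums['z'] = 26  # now {'x': 96, 'z': 26}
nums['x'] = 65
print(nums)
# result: {'x': 65, 'z': 26}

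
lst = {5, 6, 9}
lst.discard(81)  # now {5, 6, 9}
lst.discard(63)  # {5, 6, 9}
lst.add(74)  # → {5, 6, 9, 74}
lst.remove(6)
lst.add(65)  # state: {5, 9, 65, 74}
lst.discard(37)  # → {5, 9, 65, 74}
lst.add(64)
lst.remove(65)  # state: {5, 9, 64, 74}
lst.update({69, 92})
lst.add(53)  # {5, 9, 53, 64, 69, 74, 92}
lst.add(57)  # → {5, 9, 53, 57, 64, 69, 74, 92}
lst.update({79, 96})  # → {5, 9, 53, 57, 64, 69, 74, 79, 92, 96}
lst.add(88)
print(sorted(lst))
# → [5, 9, 53, 57, 64, 69, 74, 79, 88, 92, 96]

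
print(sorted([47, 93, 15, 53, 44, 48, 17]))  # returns [15, 17, 44, 47, 48, 53, 93]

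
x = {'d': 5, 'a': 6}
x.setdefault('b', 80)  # 80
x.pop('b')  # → 80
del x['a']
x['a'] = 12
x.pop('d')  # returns 5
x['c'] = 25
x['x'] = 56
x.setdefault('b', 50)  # 50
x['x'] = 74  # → {'a': 12, 'c': 25, 'x': 74, 'b': 50}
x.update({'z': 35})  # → {'a': 12, 'c': 25, 'x': 74, 'b': 50, 'z': 35}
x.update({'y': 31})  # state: {'a': 12, 'c': 25, 'x': 74, 'b': 50, 'z': 35, 'y': 31}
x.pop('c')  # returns 25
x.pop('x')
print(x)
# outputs {'a': 12, 'b': 50, 'z': 35, 'y': 31}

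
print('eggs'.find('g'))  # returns 1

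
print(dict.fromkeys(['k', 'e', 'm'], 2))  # {'k': 2, 'e': 2, 'm': 2}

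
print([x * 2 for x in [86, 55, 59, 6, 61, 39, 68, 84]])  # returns [172, 110, 118, 12, 122, 78, 136, 168]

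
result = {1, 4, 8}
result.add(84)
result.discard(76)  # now {1, 4, 8, 84}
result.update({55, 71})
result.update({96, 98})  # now {1, 4, 8, 55, 71, 84, 96, 98}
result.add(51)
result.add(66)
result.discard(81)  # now {1, 4, 8, 51, 55, 66, 71, 84, 96, 98}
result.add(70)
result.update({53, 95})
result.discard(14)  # {1, 4, 8, 51, 53, 55, 66, 70, 71, 84, 95, 96, 98}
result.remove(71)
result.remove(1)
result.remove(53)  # {4, 8, 51, 55, 66, 70, 84, 95, 96, 98}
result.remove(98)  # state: {4, 8, 51, 55, 66, 70, 84, 95, 96}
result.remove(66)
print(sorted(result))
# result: [4, 8, 51, 55, 70, 84, 95, 96]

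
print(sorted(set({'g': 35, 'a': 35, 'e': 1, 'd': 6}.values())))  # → [1, 6, 35]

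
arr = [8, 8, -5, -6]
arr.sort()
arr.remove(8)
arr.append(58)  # [-6, -5, 8, 58]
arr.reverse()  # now [58, 8, -5, -6]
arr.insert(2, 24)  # [58, 8, 24, -5, -6]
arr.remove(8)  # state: [58, 24, -5, -6]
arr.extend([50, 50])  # [58, 24, -5, -6, 50, 50]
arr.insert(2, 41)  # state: [58, 24, 41, -5, -6, 50, 50]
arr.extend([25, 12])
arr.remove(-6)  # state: [58, 24, 41, -5, 50, 50, 25, 12]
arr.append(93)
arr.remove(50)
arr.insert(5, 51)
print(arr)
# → [58, 24, 41, -5, 50, 51, 25, 12, 93]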